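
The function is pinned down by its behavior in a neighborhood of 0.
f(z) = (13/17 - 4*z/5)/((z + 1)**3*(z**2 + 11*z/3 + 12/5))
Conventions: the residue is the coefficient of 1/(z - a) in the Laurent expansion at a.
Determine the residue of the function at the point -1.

At the order-3 pole -1 set g(z) = (z - (-1))^3*f(z) = (13/17 - 4*z/5)/(z**2 + 11*z/3 + 12/5).
Order-3 pole: residue = g''(a)/2; g''(-1) = -252915/544, so the residue is -252915/1088.

The residue is -252915/1088.


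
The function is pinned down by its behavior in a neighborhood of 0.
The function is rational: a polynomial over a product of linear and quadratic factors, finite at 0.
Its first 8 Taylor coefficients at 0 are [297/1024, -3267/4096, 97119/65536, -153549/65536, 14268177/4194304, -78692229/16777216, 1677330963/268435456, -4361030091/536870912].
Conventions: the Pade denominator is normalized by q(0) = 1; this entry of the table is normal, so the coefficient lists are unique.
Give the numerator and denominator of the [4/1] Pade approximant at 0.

The Pade approximant has numerator coefficients [297/1024, -5589837/14055424, 171890829/449773568, -539175879/1799094272, 4930767567/28785508352]; denominator coefficients [1, 37851/27452].

Taylor coefficients needed (read off): a_0 = 297/1024, a_1 = -3267/4096, a_2 = 97119/65536, a_3 = -153549/65536, a_4 = 14268177/4194304, a_5 = -78692229/16777216.
Write the denominator as Q(θ) = 1 + q1*θ. Requiring Q*f - P = O(θ^6) with deg P <= 4 kills the coefficients of θ^5..θ^5 in Q*f:
  θ^5: a_5 + q1*a_4 = 0, i.e. -78692229/16777216 + (14268177/4194304)*q1 = 0.
Solving this linear system: q1 = 37851/27452.
The numerator is Q*f truncated at degree 4: P0 = a_0 = 297/1024; P1 = a_1 + q1*a_0 = -5589837/14055424; P2 = a_2 + q1*a_1 = 171890829/449773568; P3 = a_3 + q1*a_2 = -539175879/1799094272; P4 = a_4 + q1*a_3 = 4930767567/28785508352.


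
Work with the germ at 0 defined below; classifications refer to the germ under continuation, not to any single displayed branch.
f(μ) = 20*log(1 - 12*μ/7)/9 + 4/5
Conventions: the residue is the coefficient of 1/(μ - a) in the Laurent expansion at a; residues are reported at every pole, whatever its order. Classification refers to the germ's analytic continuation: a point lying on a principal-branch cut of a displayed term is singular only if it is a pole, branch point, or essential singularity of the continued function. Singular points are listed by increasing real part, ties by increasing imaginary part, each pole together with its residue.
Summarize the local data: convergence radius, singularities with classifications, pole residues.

Radius of convergence at 0: 7/12.
At 7/12: a logarithmic branch point.

Branch term (20/9)*log(1 - μ/(7/12)): its argument vanishes at μ = 7/12, a logarithmic branch point, modulus 7/12.
The radius of convergence is the smallest modulus among the singular points: 7/12.


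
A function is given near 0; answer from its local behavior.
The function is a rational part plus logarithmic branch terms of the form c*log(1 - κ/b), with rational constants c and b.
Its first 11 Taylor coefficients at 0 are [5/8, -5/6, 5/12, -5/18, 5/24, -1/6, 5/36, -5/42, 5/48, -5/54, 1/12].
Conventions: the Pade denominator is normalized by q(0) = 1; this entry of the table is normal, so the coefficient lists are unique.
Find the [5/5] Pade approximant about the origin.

Taylor coefficients needed (read off): a_0 = 5/8, a_1 = -5/6, a_2 = 5/12, a_3 = -5/18, a_4 = 5/24, a_5 = -1/6, a_6 = 5/36, a_7 = -5/42, a_8 = 5/48, a_9 = -5/54, a_10 = 1/12.
Write the denominator as Q(κ) = 1 + q1*κ + q2*κ^2 + q3*κ^3 + q4*κ^4 + q5*κ^5. Requiring Q*f - P = O(κ^11) with deg P <= 5 kills the coefficients of κ^6..κ^10 in Q*f:
  κ^6: a_6 + q1*a_5 + q2*a_4 + q3*a_3 + q4*a_2 + q5*a_1 = 0, i.e. 5/36 + (-1/6)*q1 + (5/24)*q2 + (-5/18)*q3 + (5/12)*q4 + (-5/6)*q5 = 0.
  κ^7: a_7 + q1*a_6 + q2*a_5 + q3*a_4 + q4*a_3 + q5*a_2 = 0, i.e. -5/42 + (5/36)*q1 + (-1/6)*q2 + (5/24)*q3 + (-5/18)*q4 + (5/12)*q5 = 0.
  κ^8: a_8 + q1*a_7 + q2*a_6 + q3*a_5 + q4*a_4 + q5*a_3 = 0, i.e. 5/48 + (-5/42)*q1 + (5/36)*q2 + (-1/6)*q3 + (5/24)*q4 + (-5/18)*q5 = 0.
  κ^9: a_9 + q1*a_8 + q2*a_7 + q3*a_6 + q4*a_5 + q5*a_4 = 0, i.e. -5/54 + (5/48)*q1 + (-5/42)*q2 + (5/36)*q3 + (-1/6)*q4 + (5/24)*q5 = 0.
  κ^10: a_10 + q1*a_9 + q2*a_8 + q3*a_7 + q4*a_6 + q5*a_5 = 0, i.e. 1/12 + (-5/54)*q1 + (5/48)*q2 + (-5/42)*q3 + (5/36)*q4 + (-1/6)*q5 = 0.
Solving this linear system: q1 = 5/2, q2 = 20/9, q3 = 5/6, q4 = 5/42, q5 = 1/252.
The numerator is Q*f truncated at degree 5: P0 = a_0 = 5/8; P1 = a_1 + q1*a_0 = 35/48; P2 = a_2 + q1*a_1 + q2*a_0 = -5/18; P3 = a_3 + q1*a_2 + q2*a_1 + q3*a_0 = -245/432; P4 = a_4 + q1*a_3 + q2*a_2 + q3*a_1 + q4*a_0 = -545/3024; P5 = a_5 + q1*a_4 + q2*a_3 + q3*a_2 + q4*a_1 + q5*a_0 = -229/18144.

The Pade approximant has numerator coefficients [5/8, 35/48, -5/18, -245/432, -545/3024, -229/18144]; denominator coefficients [1, 5/2, 20/9, 5/6, 5/42, 1/252].


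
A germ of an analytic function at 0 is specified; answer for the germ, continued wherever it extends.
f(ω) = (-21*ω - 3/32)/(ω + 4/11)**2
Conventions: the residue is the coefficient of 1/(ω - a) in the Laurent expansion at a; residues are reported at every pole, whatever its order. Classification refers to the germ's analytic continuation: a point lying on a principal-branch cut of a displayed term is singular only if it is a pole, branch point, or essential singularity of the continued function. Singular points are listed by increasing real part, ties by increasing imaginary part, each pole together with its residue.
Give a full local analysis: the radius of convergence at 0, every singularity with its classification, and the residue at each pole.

Denominator factor (ω + 4/11)^2: pole of order 2 at -4/11, modulus 4/11.
The radius of convergence is the smallest modulus among the singular points: 4/11.
At the order-2 pole -4/11 set g(ω) = (ω - (-4/11))^2*f(ω) = -21*ω - 3/32.
Order-2 pole: residue = g'(a); g'(-4/11) = -21, so the residue is -21.

Radius of convergence at 0: 4/11.
At -4/11: a pole of order 2; residue -21.


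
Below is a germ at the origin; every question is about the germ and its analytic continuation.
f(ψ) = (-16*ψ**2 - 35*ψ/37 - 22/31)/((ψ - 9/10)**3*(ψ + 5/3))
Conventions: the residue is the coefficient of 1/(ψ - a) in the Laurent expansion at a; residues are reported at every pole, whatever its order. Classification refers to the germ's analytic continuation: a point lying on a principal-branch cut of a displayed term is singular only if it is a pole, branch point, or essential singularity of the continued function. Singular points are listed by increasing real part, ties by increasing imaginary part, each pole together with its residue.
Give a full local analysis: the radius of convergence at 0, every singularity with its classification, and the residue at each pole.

Denominator factor (ψ - 9/10)^3: pole of order 3 at 9/10, modulus 9/10.
Denominator factor (ψ + 5/3): pole of order 1 at -5/3, modulus 5/3.
The radius of convergence is the smallest modulus among the singular points: 9/10.
At the order-1 pole -5/3 set g(ψ) = (ψ - (-5/3))*f(ψ) = (-16*ψ**2 - 35*ψ/37 - 22/31)/(ψ - 9/10)**3.
Simple pole: residue = g(a) at a = -5/3, which is 1349553000/523643351.
At the order-3 pole 9/10 set g(ψ) = (ψ - (9/10))^3*f(ψ) = (-16*ψ**2 - 35*ψ/37 - 22/31)/(ψ + 5/3).
Order-3 pole: residue = g''(a)/2; g''(9/10) = -2699106000/523643351, so the residue is -1349553000/523643351.
List the singular points by increasing real part (a conjugate pair: the negative imaginary part first).

Radius of convergence at 0: 9/10.
At -5/3: a pole of order 1; residue 1349553000/523643351.
At 9/10: a pole of order 3; residue -1349553000/523643351.


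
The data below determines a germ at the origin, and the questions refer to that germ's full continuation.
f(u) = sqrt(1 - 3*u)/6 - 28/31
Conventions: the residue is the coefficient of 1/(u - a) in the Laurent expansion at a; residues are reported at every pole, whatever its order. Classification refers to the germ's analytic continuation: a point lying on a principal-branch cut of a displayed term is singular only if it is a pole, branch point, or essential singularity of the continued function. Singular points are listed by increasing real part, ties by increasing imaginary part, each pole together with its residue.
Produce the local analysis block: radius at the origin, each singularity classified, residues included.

Branch term (1/6)*sqrt(1 - u/(1/3)): its argument vanishes at u = 1/3, a square-root branch point, modulus 1/3.
The radius of convergence is the smallest modulus among the singular points: 1/3.

Radius of convergence at 0: 1/3.
At 1/3: an algebraic (square-root) branch point.


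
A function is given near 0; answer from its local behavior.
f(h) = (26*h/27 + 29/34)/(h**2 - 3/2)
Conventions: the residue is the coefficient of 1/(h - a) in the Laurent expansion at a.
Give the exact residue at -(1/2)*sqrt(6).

The residue is 13/27 - (29/204)*sqrt(6).

The factor h**2 - 3/2 splits as (h - a)(h - a') with a = -(1/2)*sqrt(6), a' = (1/2)*sqrt(6). At the order-1 pole a set g(h) = (h - a)*f(h) = [26*h/27 + 29/34] / (h - a').
Simple pole: residue = g(a) at a = -(1/2)*sqrt(6), which is 13/27 - (29/204)*sqrt(6).


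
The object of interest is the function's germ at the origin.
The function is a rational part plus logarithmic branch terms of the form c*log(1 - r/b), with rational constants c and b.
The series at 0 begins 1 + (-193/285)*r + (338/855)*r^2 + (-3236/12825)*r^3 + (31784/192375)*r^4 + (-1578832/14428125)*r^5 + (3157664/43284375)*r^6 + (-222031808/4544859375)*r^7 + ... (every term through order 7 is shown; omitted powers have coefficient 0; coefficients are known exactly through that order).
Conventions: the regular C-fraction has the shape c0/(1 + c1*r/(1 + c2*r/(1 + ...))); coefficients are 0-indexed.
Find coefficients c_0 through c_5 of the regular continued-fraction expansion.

The regular C-fraction coefficients are [1, 193/285, -1713/18335, -337744/991827, 16805282/28547145, 47953722/1209240175].

Taylor coefficients (read off): a_0 = 1, a_1 = -193/285, a_2 = 338/855, a_3 = -3236/12825, a_4 = 31784/192375, a_5 = -1578832/14428125.
c0 = a_0 = 1. Peel one level at a time: if S = 1 + c*r/S' with S'(0) = 1, then c is the r-coefficient of S and S' = c*r/(S - 1).
S_1 = c0/f = 1 + (193/285)*r + (571/9025)*r^2 + ...; c1 = 193/285.
S_2 = c1*r/(S_1 - 1) = 1 + (-1713/18335)*r + (-17776/558735)*r^2 + ...; c2 = -1713/18335.
S_3 = c2*r/(S_2 - 1) = 1 + (-337744/991827)*r + (26470496/132046605)*r^2 + ...; c3 = -337744/991827.
S_4 = c3*r/(S_3 - 1) = 1 + (16805282/28547145)*r + (-10805684/462870375)*r^2 + ...; c4 = 16805282/28547145.
S_5 = c4*r/(S_4 - 1) = 1 + (47953722/1209240175)*r + ...; c5 = 47953722/1209240175.


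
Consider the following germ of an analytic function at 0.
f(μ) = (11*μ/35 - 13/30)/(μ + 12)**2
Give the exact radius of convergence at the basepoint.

The radius of convergence is 12.

Denominator factor (μ + 12)^2: pole of order 2 at -12, modulus 12.
The radius of convergence is the smallest modulus among the singular points: 12.


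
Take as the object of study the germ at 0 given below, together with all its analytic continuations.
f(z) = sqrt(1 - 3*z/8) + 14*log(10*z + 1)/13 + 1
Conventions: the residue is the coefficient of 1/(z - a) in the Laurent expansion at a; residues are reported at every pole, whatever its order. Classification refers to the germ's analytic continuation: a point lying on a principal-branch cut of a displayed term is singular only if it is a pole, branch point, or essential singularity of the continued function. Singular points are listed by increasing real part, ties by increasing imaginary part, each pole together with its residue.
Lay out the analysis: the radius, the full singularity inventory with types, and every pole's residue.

Radius of convergence at 0: 1/10.
At -1/10: a logarithmic branch point.
At 8/3: an algebraic (square-root) branch point.

Branch term (14/13)*log(1 - z/(-1/10)): its argument vanishes at z = -1/10, a logarithmic branch point, modulus 1/10.
Branch term (1)*sqrt(1 - z/(8/3)): its argument vanishes at z = 8/3, a square-root branch point, modulus 8/3.
The radius of convergence is the smallest modulus among the singular points: 1/10.
List the singular points by increasing real part (a conjugate pair: the negative imaginary part first).


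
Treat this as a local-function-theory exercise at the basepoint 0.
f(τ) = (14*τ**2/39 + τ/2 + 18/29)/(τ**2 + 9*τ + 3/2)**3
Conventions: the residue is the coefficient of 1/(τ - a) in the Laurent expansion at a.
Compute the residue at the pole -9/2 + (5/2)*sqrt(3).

The residue is (3073/12723750)*sqrt(3).

The factor τ**2 + 9*τ + 3/2 splits as (τ - a)(τ - a') with a = -9/2 + (5/2)*sqrt(3), a' = -9/2 - (5/2)*sqrt(3). At the order-3 pole a set g(τ) = (τ - a)^3*f(τ) = [14*τ**2/39 + τ/2 + 18/29] / (τ - a')^3.
Order-3 pole: residue = g''(a)/2; g''(-9/2 + (5/2)*sqrt(3)) = (3073/6361875)*sqrt(3), so the residue is (3073/12723750)*sqrt(3).


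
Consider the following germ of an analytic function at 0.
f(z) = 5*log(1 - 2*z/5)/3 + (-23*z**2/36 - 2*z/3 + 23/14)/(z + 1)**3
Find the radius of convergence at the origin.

Denominator factor (z + 1)^3: pole of order 3 at -1, modulus 1.
Branch term (5/3)*log(1 - z/(5/2)): its argument vanishes at z = 5/2, a logarithmic branch point, modulus 5/2.
The radius of convergence is the smallest modulus among the singular points: 1.

The radius of convergence is 1.


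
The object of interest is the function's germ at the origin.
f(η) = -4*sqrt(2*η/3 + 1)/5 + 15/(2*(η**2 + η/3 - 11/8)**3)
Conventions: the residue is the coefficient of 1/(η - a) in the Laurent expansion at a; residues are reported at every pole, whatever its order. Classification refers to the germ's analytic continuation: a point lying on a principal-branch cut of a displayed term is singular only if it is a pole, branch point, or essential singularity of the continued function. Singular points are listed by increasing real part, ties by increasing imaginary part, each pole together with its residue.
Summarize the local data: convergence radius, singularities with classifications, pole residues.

Denominator factor (η**2 + η/3 - 11/8)^3: discriminant 101/18, real irrational roots -1/6 + (1/12)*sqrt(202) and -1/6 - (1/12)*sqrt(202); poles of order 3, moduli -1/6 + (1/12)*sqrt(202) and 1/6 + (1/12)*sqrt(202).
Branch term (-4/5)*sqrt(1 - η/(-3/2)): its argument vanishes at η = -3/2, a square-root branch point, modulus 3/2.
The radius of convergence is the smallest modulus among the singular points: -1/6 + (1/12)*sqrt(202).
The branch term is analytic at -1/6 - (1/12)*sqrt(202) and contributes nothing to the residue; only the rational part matters.
The factor η**2 + η/3 - 11/8 splits as (η - a)(η - a') with a = -1/6 - (1/12)*sqrt(202), a' = -1/6 + (1/12)*sqrt(202). At the order-3 pole a set g(η) = (η - a)^3*(rational part) = [15/2] / (η - a')^3.
Order-3 pole: residue = g''(a)/2; g''(-1/6 - (1/12)*sqrt(202)) = -(87480/1030301)*sqrt(202), so the residue is -(43740/1030301)*sqrt(202).
The branch term is analytic at -1/6 + (1/12)*sqrt(202) and contributes nothing to the residue; only the rational part matters.
The factor η**2 + η/3 - 11/8 splits as (η - a)(η - a') with a = -1/6 + (1/12)*sqrt(202), a' = -1/6 - (1/12)*sqrt(202). At the order-3 pole a set g(η) = (η - a)^3*(rational part) = [15/2] / (η - a')^3.
Order-3 pole: residue = g''(a)/2; g''(-1/6 + (1/12)*sqrt(202)) = (87480/1030301)*sqrt(202), so the residue is (43740/1030301)*sqrt(202).
List the singular points by increasing real part (a conjugate pair: the negative imaginary part first).

Radius of convergence at 0: -1/6 + (1/12)*sqrt(202).
At -3/2: an algebraic (square-root) branch point.
At -1/6 - (1/12)*sqrt(202): a pole of order 3; residue -(43740/1030301)*sqrt(202).
At -1/6 + (1/12)*sqrt(202): a pole of order 3; residue (43740/1030301)*sqrt(202).


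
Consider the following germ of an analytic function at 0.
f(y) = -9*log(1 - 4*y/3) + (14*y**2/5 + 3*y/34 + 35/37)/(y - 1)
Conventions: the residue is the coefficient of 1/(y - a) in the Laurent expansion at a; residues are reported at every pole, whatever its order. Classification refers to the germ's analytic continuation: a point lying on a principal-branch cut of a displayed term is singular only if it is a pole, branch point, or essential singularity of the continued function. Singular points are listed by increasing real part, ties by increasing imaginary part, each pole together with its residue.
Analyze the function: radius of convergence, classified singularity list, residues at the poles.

Denominator factor (y - 1): pole of order 1 at 1, modulus 1.
Branch term (-9)*log(1 - y/(3/4)): its argument vanishes at y = 3/4, a logarithmic branch point, modulus 3/4.
The radius of convergence is the smallest modulus among the singular points: 3/4.
The branch term is analytic at 1 and contributes nothing to the residue; only the rational part matters.
At the order-1 pole 1 set g(y) = (y - (1))*(rational part) = 14*y**2/5 + 3*y/34 + 35/37.
Simple pole: residue = g(a) at a = 1, which is 24117/6290.
List the singular points by increasing real part (a conjugate pair: the negative imaginary part first).

Radius of convergence at 0: 3/4.
At 3/4: a logarithmic branch point.
At 1: a pole of order 1; residue 24117/6290.


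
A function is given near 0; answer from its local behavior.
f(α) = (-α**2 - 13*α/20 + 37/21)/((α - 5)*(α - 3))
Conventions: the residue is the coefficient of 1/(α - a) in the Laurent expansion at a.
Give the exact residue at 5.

The residue is -2225/168.

At the order-1 pole 5 set g(α) = (α - (5))*f(α) = (-α**2 - 13*α/20 + 37/21)/(α - 3).
Simple pole: residue = g(a) at a = 5, which is -2225/168.


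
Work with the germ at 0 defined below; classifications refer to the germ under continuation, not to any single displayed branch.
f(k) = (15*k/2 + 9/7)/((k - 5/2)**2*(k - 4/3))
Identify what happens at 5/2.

The point is a pole of order 2.

The denominator factor k - 5/2 vanishes at 5/2 and appears to the power 2; the numerator there equals 561/28, nonzero, and no other factor vanishes.
Hence a pole whose order is the multiplicity, 2.


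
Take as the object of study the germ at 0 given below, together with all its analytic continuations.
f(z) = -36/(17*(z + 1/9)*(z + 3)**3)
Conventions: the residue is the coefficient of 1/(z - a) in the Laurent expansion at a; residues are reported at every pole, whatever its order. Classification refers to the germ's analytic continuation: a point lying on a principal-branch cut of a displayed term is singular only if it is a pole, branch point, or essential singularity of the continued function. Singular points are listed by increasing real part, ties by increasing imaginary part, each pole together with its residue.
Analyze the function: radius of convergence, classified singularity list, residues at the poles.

Radius of convergence at 0: 1/9.
At -3: a pole of order 3; residue 6561/74698.
At -1/9: a pole of order 1; residue -6561/74698.

Denominator factor (z + 1/9): pole of order 1 at -1/9, modulus 1/9.
Denominator factor (z + 3)^3: pole of order 3 at -3, modulus 3.
The radius of convergence is the smallest modulus among the singular points: 1/9.
At the order-3 pole -3 set g(z) = (z - (-3))^3*f(z) = -36/(17*(z + 1/9)).
Order-3 pole: residue = g''(a)/2; g''(-3) = 6561/37349, so the residue is 6561/74698.
At the order-1 pole -1/9 set g(z) = (z - (-1/9))*f(z) = -36/(17*(z + 3)**3).
Simple pole: residue = g(a) at a = -1/9, which is -6561/74698.
List the singular points by increasing real part (a conjugate pair: the negative imaginary part first).


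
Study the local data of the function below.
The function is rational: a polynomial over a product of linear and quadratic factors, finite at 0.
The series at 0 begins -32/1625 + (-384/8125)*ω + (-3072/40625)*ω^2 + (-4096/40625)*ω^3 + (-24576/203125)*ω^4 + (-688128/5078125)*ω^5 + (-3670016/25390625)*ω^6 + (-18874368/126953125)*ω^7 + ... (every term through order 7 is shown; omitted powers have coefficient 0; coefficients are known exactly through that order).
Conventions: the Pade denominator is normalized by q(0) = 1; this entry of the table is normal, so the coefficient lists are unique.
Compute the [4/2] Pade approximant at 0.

The Pade approximant has numerator coefficients [-32/1625, -256/24375, -1024/203125, -2048/1015625, -8192/15234375]; denominator coefficients [1, -28/15, 112/125].

Taylor coefficients needed (read off): a_0 = -32/1625, a_1 = -384/8125, a_2 = -3072/40625, a_3 = -4096/40625, a_4 = -24576/203125, a_5 = -688128/5078125, a_6 = -3670016/25390625.
Write the denominator as Q(ω) = 1 + q1*ω + q2*ω^2. Requiring Q*f - P = O(ω^7) with deg P <= 4 kills the coefficients of ω^5..ω^6 in Q*f:
  ω^5: a_5 + q1*a_4 + q2*a_3 = 0, i.e. -688128/5078125 + (-24576/203125)*q1 + (-4096/40625)*q2 = 0.
  ω^6: a_6 + q1*a_5 + q2*a_4 = 0, i.e. -3670016/25390625 + (-688128/5078125)*q1 + (-24576/203125)*q2 = 0.
Solving this linear system: q1 = -28/15, q2 = 112/125.
The numerator is Q*f truncated at degree 4: P0 = a_0 = -32/1625; P1 = a_1 + q1*a_0 = -256/24375; P2 = a_2 + q1*a_1 + q2*a_0 = -1024/203125; P3 = a_3 + q1*a_2 + q2*a_1 = -2048/1015625; P4 = a_4 + q1*a_3 + q2*a_2 = -8192/15234375.


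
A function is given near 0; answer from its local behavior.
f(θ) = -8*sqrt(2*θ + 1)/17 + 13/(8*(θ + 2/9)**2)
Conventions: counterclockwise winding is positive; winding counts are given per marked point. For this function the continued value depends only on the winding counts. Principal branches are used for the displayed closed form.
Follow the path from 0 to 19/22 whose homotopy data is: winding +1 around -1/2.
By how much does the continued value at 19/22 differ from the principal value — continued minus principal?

Continued minus principal equals (16/187)*sqrt(330).

The rational part is single-valued and drops out of the difference; each branch term changes only by its own monodromy.
(-8/17)*sqrt(1 - θ/(-1/2)): winding +1 is odd, the square root flips sign, contributing -2*(-8/17)*sqrt(1 - (19/22)/(-1/2)) = -2*(-8/17)*sqrt(30/11) = (16/187)*sqrt(330).
Summing the contributions at θ = 19/22 gives (16/187)*sqrt(330).


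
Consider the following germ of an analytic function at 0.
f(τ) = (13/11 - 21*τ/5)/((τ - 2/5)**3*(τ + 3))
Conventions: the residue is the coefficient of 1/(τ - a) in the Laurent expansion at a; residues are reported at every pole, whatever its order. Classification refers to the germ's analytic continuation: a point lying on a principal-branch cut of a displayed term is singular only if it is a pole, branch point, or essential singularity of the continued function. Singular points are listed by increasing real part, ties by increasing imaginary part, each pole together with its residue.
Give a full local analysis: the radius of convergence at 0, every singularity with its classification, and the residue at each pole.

Radius of convergence at 0: 2/5.
At -3: a pole of order 1; residue -18950/54043.
At 2/5: a pole of order 3; residue 18950/54043.

Denominator factor (τ + 3): pole of order 1 at -3, modulus 3.
Denominator factor (τ - 2/5)^3: pole of order 3 at 2/5, modulus 2/5.
The radius of convergence is the smallest modulus among the singular points: 2/5.
At the order-1 pole -3 set g(τ) = (τ - (-3))*f(τ) = (13/11 - 21*τ/5)/(τ - 2/5)**3.
Simple pole: residue = g(a) at a = -3, which is -18950/54043.
At the order-3 pole 2/5 set g(τ) = (τ - (2/5))^3*f(τ) = (13/11 - 21*τ/5)/(τ + 3).
Order-3 pole: residue = g''(a)/2; g''(2/5) = 37900/54043, so the residue is 18950/54043.
List the singular points by increasing real part (a conjugate pair: the negative imaginary part first).


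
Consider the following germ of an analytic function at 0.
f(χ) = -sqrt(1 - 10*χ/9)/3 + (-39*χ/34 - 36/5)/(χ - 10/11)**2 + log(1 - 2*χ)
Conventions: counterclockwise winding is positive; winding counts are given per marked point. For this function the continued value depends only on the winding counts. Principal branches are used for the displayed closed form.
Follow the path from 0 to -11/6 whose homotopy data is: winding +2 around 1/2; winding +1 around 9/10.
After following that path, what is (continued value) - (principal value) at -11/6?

The rational part is single-valued and drops out of the difference; each branch term changes only by its own monodromy.
(-1/3)*sqrt(1 - χ/(9/10)): winding +1 is odd, the square root flips sign, contributing -2*(-1/3)*sqrt(1 - (-11/6)/(9/10)) = -2*(-1/3)*sqrt(82/27) = (2/27)*sqrt(246).
(1)*log(1 - χ/(1/2)): each positive loop around 1/2 adds 2*pi*i to the log, so winding +2 contributes (1)*(2)*2*pi*i = (4)*pi*i.
Summing the contributions at χ = -11/6 gives ((2/27)*sqrt(246)) + ((4)*pi)*i.

Continued minus principal equals ((2/27)*sqrt(246)) + ((4)*pi)*i.


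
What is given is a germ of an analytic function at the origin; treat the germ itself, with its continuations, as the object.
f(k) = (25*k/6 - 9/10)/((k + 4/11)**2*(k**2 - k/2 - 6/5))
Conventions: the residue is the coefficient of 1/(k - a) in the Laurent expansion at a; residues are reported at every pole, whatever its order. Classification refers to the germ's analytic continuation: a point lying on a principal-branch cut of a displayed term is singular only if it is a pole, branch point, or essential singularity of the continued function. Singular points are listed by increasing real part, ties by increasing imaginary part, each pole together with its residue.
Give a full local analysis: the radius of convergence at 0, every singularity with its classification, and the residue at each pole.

Denominator factor (k + 4/11)^2: pole of order 2 at -4/11, modulus 4/11.
Denominator factor (k**2 - k/2 - 6/5): discriminant 101/20, real irrational roots 1/4 + (1/20)*sqrt(505) and 1/4 - (1/20)*sqrt(505); poles of order 1, moduli 1/4 + (1/20)*sqrt(505) and -1/4 + (1/20)*sqrt(505).
The radius of convergence is the smallest modulus among the singular points: 4/11.
The factor k**2 - k/2 - 6/5 splits as (k - a)(k - a') with a = 1/4 - (1/20)*sqrt(505), a' = 1/4 + (1/20)*sqrt(505). At the order-1 pole a set g(k) = (k - a)*f(k) = [(25*k/6 - 9/10)/(k + 4/11)**2] / (k - a').
Simple pole: residue = g(a) at a = 1/4 - (1/20)*sqrt(505), which is 29232995/6895104 + (109346611/696405504)*sqrt(505).
At the order-2 pole -4/11 set g(k) = (k - (-4/11))^2*f(k) = (25*k/6 - 9/10)/(k**2 - k/2 - 6/5).
Order-2 pole: residue = g'(a); g'(-4/11) = -29232995/3447552, so the residue is -29232995/3447552.
The factor k**2 - k/2 - 6/5 splits as (k - a)(k - a') with a = 1/4 + (1/20)*sqrt(505), a' = 1/4 - (1/20)*sqrt(505). At the order-1 pole a set g(k) = (k - a)*f(k) = [(25*k/6 - 9/10)/(k + 4/11)**2] / (k - a').
Simple pole: residue = g(a) at a = 1/4 + (1/20)*sqrt(505), which is 29232995/6895104 - (109346611/696405504)*sqrt(505).
List the singular points by increasing real part (a conjugate pair: the negative imaginary part first).

Radius of convergence at 0: 4/11.
At 1/4 - (1/20)*sqrt(505): a pole of order 1; residue 29232995/6895104 + (109346611/696405504)*sqrt(505).
At -4/11: a pole of order 2; residue -29232995/3447552.
At 1/4 + (1/20)*sqrt(505): a pole of order 1; residue 29232995/6895104 - (109346611/696405504)*sqrt(505).


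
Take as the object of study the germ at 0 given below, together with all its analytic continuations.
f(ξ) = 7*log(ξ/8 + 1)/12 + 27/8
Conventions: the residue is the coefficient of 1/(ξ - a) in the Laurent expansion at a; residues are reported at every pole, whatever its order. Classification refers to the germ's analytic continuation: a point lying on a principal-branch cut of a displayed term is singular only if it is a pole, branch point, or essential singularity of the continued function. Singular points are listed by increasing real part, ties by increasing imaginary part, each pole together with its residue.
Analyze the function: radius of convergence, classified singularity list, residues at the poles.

Radius of convergence at 0: 8.
At -8: a logarithmic branch point.

Branch term (7/12)*log(1 - ξ/(-8)): its argument vanishes at ξ = -8, a logarithmic branch point, modulus 8.
The radius of convergence is the smallest modulus among the singular points: 8.


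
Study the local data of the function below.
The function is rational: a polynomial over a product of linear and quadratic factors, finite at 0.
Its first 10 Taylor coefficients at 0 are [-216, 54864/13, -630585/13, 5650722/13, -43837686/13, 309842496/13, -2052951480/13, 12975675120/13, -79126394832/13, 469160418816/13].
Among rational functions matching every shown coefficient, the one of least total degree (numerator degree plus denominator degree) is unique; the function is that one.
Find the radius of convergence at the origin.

No rational of total degree below 8 reproduces all 10 coefficients; solving the [2/6] Pade equations on them gives f(τ) = (9*τ**2/8 + 20*τ/13 - 1)/(τ**2 + τ + 1/6)**3, whose expansion matches every shown term.
Denominator factor (τ**2 + τ + 1/6)^3: discriminant 1/3, real irrational roots -1/2 + (1/6)*sqrt(3) and -1/2 - (1/6)*sqrt(3); poles of order 3, moduli 1/2 - (1/6)*sqrt(3) and 1/2 + (1/6)*sqrt(3).
The radius of convergence is the smallest modulus among the singular points: 1/2 - (1/6)*sqrt(3).

The radius of convergence is 1/2 - (1/6)*sqrt(3).


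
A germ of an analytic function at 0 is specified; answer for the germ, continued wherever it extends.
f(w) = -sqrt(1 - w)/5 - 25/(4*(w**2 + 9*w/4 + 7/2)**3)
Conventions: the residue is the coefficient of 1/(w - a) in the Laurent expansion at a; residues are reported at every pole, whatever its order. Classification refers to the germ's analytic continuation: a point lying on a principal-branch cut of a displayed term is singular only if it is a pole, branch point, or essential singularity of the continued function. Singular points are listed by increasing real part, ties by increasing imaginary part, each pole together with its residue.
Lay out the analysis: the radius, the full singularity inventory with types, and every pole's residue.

Radius of convergence at 0: 1.
At (-9/8) - ((1/8)*sqrt(143))*i: a pole of order 3; residue -((38400/2924207)*sqrt(143))*i.
At (-9/8) + ((1/8)*sqrt(143))*i: a pole of order 3; residue ((38400/2924207)*sqrt(143))*i.
At 1: an algebraic (square-root) branch point.

Denominator factor (w**2 + 9*w/4 + 7/2)^3: discriminant -143/16, complex-conjugate roots (-9/8) + ((1/8)*sqrt(143))*i and (-9/8) - ((1/8)*sqrt(143))*i; poles of order 3, moduli (1/2)*sqrt(14) and (1/2)*sqrt(14).
Branch term (-1/5)*sqrt(1 - w/(1)): its argument vanishes at w = 1, a square-root branch point, modulus 1.
The radius of convergence is the smallest modulus among the singular points: 1.
The branch term is analytic at (-9/8) - ((1/8)*sqrt(143))*i and contributes nothing to the residue; only the rational part matters.
The factor w**2 + 9*w/4 + 7/2 splits as (w - a)(w - a') with a = (-9/8) - ((1/8)*sqrt(143))*i, a' = (-9/8) + ((1/8)*sqrt(143))*i. At the order-3 pole a set g(w) = (w - a)^3*(rational part) = [-25/4] / (w - a')^3.
Order-3 pole: residue = g''(a)/2; g''((-9/8) - ((1/8)*sqrt(143))*i) = -((76800/2924207)*sqrt(143))*i, so the residue is -((38400/2924207)*sqrt(143))*i.
The branch term is analytic at (-9/8) + ((1/8)*sqrt(143))*i and contributes nothing to the residue; only the rational part matters.
The factor w**2 + 9*w/4 + 7/2 splits as (w - a)(w - a') with a = (-9/8) + ((1/8)*sqrt(143))*i, a' = (-9/8) - ((1/8)*sqrt(143))*i. At the order-3 pole a set g(w) = (w - a)^3*(rational part) = [-25/4] / (w - a')^3.
Order-3 pole: residue = g''(a)/2; g''((-9/8) + ((1/8)*sqrt(143))*i) = ((76800/2924207)*sqrt(143))*i, so the residue is ((38400/2924207)*sqrt(143))*i.
List the singular points by increasing real part (a conjugate pair: the negative imaginary part first).


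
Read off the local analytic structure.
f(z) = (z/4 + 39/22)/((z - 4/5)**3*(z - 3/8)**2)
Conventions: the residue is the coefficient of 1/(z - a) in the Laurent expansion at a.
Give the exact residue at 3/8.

At the order-2 pole 3/8 set g(z) = (z - (3/8))^2*f(z) = (z/4 + 39/22)/(z - 4/5)**3.
Order-2 pole: residue = g'(a); g'(3/8) = -160672000/918731, so the residue is -160672000/918731.

The residue is -160672000/918731.


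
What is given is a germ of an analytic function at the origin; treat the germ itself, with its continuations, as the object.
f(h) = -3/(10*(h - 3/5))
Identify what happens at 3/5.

The denominator factor h - 3/5 vanishes at 3/5 and appears to the power 1; the numerator there equals -3/10, nonzero, and no other factor vanishes.
Hence a pole whose order is the multiplicity, 1.

The point is a pole of order 1.


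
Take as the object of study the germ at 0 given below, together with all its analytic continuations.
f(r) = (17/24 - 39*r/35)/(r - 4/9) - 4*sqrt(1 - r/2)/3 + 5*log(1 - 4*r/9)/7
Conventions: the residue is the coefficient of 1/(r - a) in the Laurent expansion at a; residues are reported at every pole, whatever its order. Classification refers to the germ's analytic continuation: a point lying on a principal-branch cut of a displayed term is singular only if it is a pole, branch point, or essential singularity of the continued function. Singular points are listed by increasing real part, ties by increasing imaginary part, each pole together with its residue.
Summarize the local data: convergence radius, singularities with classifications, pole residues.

Radius of convergence at 0: 4/9.
At 4/9: a pole of order 1; residue 179/840.
At 2: an algebraic (square-root) branch point.
At 9/4: a logarithmic branch point.

Denominator factor (r - 4/9): pole of order 1 at 4/9, modulus 4/9.
Branch term (-4/3)*sqrt(1 - r/(2)): its argument vanishes at r = 2, a square-root branch point, modulus 2.
Branch term (5/7)*log(1 - r/(9/4)): its argument vanishes at r = 9/4, a logarithmic branch point, modulus 9/4.
The radius of convergence is the smallest modulus among the singular points: 4/9.
The branch terms are analytic at 4/9 and contribute nothing to the residue; only the rational part matters.
At the order-1 pole 4/9 set g(r) = (r - (4/9))*(rational part) = 17/24 - 39*r/35.
Simple pole: residue = g(a) at a = 4/9, which is 179/840.
List the singular points by increasing real part (a conjugate pair: the negative imaginary part first).


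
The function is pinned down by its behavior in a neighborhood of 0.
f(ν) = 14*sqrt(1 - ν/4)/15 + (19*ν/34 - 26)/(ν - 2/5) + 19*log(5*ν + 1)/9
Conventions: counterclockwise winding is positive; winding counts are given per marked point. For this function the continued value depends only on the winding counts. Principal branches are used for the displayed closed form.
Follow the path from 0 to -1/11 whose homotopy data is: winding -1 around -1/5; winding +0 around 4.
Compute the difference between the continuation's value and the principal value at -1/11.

The rational part is single-valued and drops out of the difference; each branch term changes only by its own monodromy.
(19/9)*log(1 - ν/(-1/5)): each positive loop around -1/5 adds 2*pi*i to the log, so winding -1 contributes (19/9)*(-1)*2*pi*i = -(38/9)*pi*i.
(14/15)*sqrt(1 - ν/(4)): winding +0 is even, the square root returns to the same sheet, contribution 0.
Summing the contributions at ν = -1/11 gives -(38/9)*pi*i.

Continued minus principal equals -(38/9)*pi*i.


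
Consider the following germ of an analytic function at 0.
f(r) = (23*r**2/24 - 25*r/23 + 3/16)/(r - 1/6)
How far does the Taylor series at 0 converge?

The radius of convergence is 1/6.

Denominator factor (r - 1/6): pole of order 1 at 1/6, modulus 1/6.
The radius of convergence is the smallest modulus among the singular points: 1/6.


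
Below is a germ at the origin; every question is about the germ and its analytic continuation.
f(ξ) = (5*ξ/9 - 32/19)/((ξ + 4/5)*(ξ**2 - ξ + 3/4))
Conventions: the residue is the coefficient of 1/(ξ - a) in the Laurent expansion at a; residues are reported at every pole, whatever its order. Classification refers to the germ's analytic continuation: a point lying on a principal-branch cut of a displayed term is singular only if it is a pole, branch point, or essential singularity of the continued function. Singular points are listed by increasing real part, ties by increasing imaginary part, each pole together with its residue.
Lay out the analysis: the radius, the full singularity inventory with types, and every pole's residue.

Denominator factor (ξ + 4/5): pole of order 1 at -4/5, modulus 4/5.
Denominator factor (ξ**2 - ξ + 3/4): discriminant -2, complex-conjugate roots (1/2) + ((1/2)*sqrt(2))*i and (1/2) - ((1/2)*sqrt(2))*i; poles of order 1, moduli (1/2)*sqrt(3) and (1/2)*sqrt(3).
The radius of convergence is the smallest modulus among the singular points: 4/5.
At the order-1 pole -4/5 set g(ξ) = (ξ - (-4/5))*f(ξ) = (5*ξ/9 - 32/19)/(ξ**2 - ξ + 3/4).
Simple pole: residue = g(a) at a = -4/5, which is -36400/37449.
The factor ξ**2 - ξ + 3/4 splits as (ξ - a)(ξ - a') with a = (1/2) - ((1/2)*sqrt(2))*i, a' = (1/2) + ((1/2)*sqrt(2))*i. At the order-1 pole a set g(ξ) = (ξ - a)*f(ξ) = [(5*ξ/9 - 32/19)/(ξ + 4/5)] / (ξ - a').
Simple pole: residue = g(a) at a = (1/2) - ((1/2)*sqrt(2))*i, which is (18200/37449) - ((26515/74898)*sqrt(2))*i.
The factor ξ**2 - ξ + 3/4 splits as (ξ - a)(ξ - a') with a = (1/2) + ((1/2)*sqrt(2))*i, a' = (1/2) - ((1/2)*sqrt(2))*i. At the order-1 pole a set g(ξ) = (ξ - a)*f(ξ) = [(5*ξ/9 - 32/19)/(ξ + 4/5)] / (ξ - a').
Simple pole: residue = g(a) at a = (1/2) + ((1/2)*sqrt(2))*i, which is (18200/37449) + ((26515/74898)*sqrt(2))*i.
List the singular points by increasing real part (a conjugate pair: the negative imaginary part first).

Radius of convergence at 0: 4/5.
At -4/5: a pole of order 1; residue -36400/37449.
At (1/2) - ((1/2)*sqrt(2))*i: a pole of order 1; residue (18200/37449) - ((26515/74898)*sqrt(2))*i.
At (1/2) + ((1/2)*sqrt(2))*i: a pole of order 1; residue (18200/37449) + ((26515/74898)*sqrt(2))*i.


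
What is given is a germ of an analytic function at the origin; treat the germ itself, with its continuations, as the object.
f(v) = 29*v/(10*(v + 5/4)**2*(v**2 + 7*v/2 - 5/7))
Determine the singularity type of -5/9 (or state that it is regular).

Denominator factors: v**2 + 7*v/2 - 5/7 = -2665/1134 at v = -5/9; v + 5/4 = 25/36 at v = -5/9 — none vanishes.
So the germ continues analytically to -5/9.

The point is a regular point.


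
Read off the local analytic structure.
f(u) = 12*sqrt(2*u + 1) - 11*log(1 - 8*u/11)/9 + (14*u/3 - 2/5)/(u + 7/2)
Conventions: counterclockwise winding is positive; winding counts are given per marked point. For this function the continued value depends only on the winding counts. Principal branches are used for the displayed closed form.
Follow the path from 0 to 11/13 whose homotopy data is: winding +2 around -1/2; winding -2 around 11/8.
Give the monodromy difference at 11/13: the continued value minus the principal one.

Continued minus principal equals (44/9)*pi*i.

The rational part is single-valued and drops out of the difference; each branch term changes only by its own monodromy.
(12)*sqrt(1 - u/(-1/2)): winding +2 is even, the square root returns to the same sheet, contribution 0.
(-11/9)*log(1 - u/(11/8)): each positive loop around 11/8 adds 2*pi*i to the log, so winding -2 contributes (-11/9)*(-2)*2*pi*i = (44/9)*pi*i.
Summing the contributions at u = 11/13 gives (44/9)*pi*i.


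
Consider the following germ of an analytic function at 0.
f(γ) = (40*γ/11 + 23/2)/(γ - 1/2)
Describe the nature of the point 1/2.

The point is a pole of order 1.

The denominator factor γ - 1/2 vanishes at 1/2 and appears to the power 1; the numerator there equals 293/22, nonzero, and no other factor vanishes.
Hence a pole whose order is the multiplicity, 1.


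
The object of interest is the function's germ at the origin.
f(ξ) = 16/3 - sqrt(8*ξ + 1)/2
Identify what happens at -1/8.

The point is an algebraic (square-root) branch point.

The term (-1/2)*sqrt(1 - ξ/(-1/8)) has argument 1 - -1/8/(-1/8) = 0 at -1/8: a square-root (algebraic, two-sheeted) branch point; the remaining terms are analytic or single-valued there.
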